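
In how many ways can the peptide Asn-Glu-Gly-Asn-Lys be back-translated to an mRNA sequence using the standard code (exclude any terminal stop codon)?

Asn: 2 codons.
Glu: 2 codons.
Gly: 4 codons.
Asn: 2 codons.
Lys: 2 codons.
2 × 2 × 4 × 2 × 2 = 64.

64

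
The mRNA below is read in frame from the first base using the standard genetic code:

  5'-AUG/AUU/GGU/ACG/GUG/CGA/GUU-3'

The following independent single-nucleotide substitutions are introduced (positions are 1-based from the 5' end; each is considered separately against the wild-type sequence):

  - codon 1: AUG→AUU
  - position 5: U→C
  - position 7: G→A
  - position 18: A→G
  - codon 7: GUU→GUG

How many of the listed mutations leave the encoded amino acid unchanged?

2

Codon 1: AUG (Met) → AUU (Ile) — missense.
Codon 2: AUU (Ile) → ACU (Thr) — missense.
Codon 3: GGU (Gly) → AGU (Ser) — missense.
Codon 6: CGA (Arg) → CGG (Arg) — synonymous.
Codon 7: GUU (Val) → GUG (Val) — synonymous.
Synonymous: 2 of 5.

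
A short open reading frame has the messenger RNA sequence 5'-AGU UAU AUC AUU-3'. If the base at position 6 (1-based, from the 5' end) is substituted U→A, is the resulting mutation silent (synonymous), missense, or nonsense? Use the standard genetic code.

nonsense

Position 6 falls in codon 2: UAU → Tyr.
After the substitution the codon is UAA → Stop.
The new codon is a stop codon, so this is a nonsense mutation.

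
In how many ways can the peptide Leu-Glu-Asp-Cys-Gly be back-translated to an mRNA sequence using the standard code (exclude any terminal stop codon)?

Leu: 6 codons.
Glu: 2 codons.
Asp: 2 codons.
Cys: 2 codons.
Gly: 4 codons.
6 × 2 × 2 × 2 × 4 = 192.

192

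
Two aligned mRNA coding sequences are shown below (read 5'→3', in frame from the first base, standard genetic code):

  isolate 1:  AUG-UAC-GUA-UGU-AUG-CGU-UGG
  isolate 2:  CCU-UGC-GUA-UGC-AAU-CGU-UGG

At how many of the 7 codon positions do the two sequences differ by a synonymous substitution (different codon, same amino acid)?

Codon 1: AUG Met / CCU Pro — nonsynonymous.
Codon 2: UAC Tyr / UGC Cys — nonsynonymous.
Codon 3: GUA Val / GUA Val — identical.
Codon 4: UGU Cys / UGC Cys — synonymous.
Codon 5: AUG Met / AAU Asn — nonsynonymous.
Codon 6: CGU Arg / CGU Arg — identical.
Codon 7: UGG Trp / UGG Trp — identical.
Synonymous differences: 1.

1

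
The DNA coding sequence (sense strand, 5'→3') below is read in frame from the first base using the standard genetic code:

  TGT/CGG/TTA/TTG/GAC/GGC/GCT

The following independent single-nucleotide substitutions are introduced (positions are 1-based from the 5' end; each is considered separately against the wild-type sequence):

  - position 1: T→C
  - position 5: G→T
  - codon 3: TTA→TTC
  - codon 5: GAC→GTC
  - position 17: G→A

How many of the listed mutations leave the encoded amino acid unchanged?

Codon 1: TGT (Cys) → CGT (Arg) — missense.
Codon 2: CGG (Arg) → CTG (Leu) — missense.
Codon 3: TTA (Leu) → TTC (Phe) — missense.
Codon 5: GAC (Asp) → GTC (Val) — missense.
Codon 6: GGC (Gly) → GAC (Asp) — missense.
Synonymous: 0 of 5.

0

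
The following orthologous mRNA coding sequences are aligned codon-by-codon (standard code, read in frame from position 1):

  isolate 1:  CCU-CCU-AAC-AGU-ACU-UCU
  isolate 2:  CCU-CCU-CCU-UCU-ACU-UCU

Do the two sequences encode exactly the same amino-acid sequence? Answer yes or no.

Codon 1: CCU Pro / CCU Pro — identical.
Codon 2: CCU Pro / CCU Pro — identical.
Codon 3: AAC Asn / CCU Pro — nonsynonymous.
Codon 4: AGU Ser / UCU Ser — synonymous.
Codon 5: ACU Thr / ACU Thr — identical.
Codon 6: UCU Ser / UCU Ser — identical.
Nonsynonymous differences: 1 → different protein.

no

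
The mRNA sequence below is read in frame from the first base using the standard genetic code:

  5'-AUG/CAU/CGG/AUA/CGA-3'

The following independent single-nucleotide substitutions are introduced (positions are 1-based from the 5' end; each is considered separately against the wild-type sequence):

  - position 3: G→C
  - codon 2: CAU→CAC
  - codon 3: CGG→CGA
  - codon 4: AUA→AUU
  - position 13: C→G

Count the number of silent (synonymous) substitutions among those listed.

Codon 1: AUG (Met) → AUC (Ile) — missense.
Codon 2: CAU (His) → CAC (His) — synonymous.
Codon 3: CGG (Arg) → CGA (Arg) — synonymous.
Codon 4: AUA (Ile) → AUU (Ile) — synonymous.
Codon 5: CGA (Arg) → GGA (Gly) — missense.
Synonymous: 3 of 5.

3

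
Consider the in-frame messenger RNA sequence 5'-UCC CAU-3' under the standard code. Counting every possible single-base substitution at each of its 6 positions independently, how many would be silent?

Codon 1 (UCC, Ser): 3 synonymous substitutions.
Codon 2 (CAU, His): 1 synonymous substitution.
Total: 3 + 1 = 4.

4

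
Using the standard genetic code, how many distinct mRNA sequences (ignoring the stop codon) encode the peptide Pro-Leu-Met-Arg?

144

Pro: 4 codons.
Leu: 6 codons.
Met: 1 codon.
Arg: 6 codons.
4 × 6 × 1 × 6 = 144.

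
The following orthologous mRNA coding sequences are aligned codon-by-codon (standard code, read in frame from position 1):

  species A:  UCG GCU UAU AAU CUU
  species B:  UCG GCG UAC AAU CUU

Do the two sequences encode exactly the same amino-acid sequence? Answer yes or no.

yes

Codon 1: UCG Ser / UCG Ser — identical.
Codon 2: GCU Ala / GCG Ala — synonymous.
Codon 3: UAU Tyr / UAC Tyr — synonymous.
Codon 4: AAU Asn / AAU Asn — identical.
Codon 5: CUU Leu / CUU Leu — identical.
Nonsynonymous differences: 0 → same protein.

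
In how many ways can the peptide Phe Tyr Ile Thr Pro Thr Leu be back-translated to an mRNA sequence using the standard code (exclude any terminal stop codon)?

Phe: 2 codons.
Tyr: 2 codons.
Ile: 3 codons.
Thr: 4 codons.
Pro: 4 codons.
Thr: 4 codons.
Leu: 6 codons.
2 × 2 × 3 × 4 × 4 × 4 × 6 = 4608.

4608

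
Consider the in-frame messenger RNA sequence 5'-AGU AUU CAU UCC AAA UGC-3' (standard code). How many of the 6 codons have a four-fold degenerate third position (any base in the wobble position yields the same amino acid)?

Codon 1 AGU (Ser): third position 2-fold.
Codon 2 AUU (Ile): third position 3-fold.
Codon 3 CAU (His): third position 2-fold.
Codon 4 UCC (Ser): third position 4-fold.
Codon 5 AAA (Lys): third position 2-fold.
Codon 6 UGC (Cys): third position 2-fold.
Four-fold degenerate third positions: 1.

1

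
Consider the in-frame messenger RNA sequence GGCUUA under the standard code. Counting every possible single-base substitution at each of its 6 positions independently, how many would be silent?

Codon 1 (GGC, Gly): 3 synonymous substitutions.
Codon 2 (UUA, Leu): 2 synonymous substitutions.
Total: 3 + 2 = 5.

5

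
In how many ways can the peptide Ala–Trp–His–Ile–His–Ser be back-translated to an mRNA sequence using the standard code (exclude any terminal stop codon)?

288

Ala: 4 codons.
Trp: 1 codon.
His: 2 codons.
Ile: 3 codons.
His: 2 codons.
Ser: 6 codons.
4 × 1 × 2 × 3 × 2 × 6 = 288.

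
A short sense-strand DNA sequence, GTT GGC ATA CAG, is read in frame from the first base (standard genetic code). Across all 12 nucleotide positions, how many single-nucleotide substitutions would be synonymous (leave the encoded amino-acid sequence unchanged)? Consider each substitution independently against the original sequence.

9

Codon 1 (GTT, Val): 3 synonymous substitutions.
Codon 2 (GGC, Gly): 3 synonymous substitutions.
Codon 3 (ATA, Ile): 2 synonymous substitutions.
Codon 4 (CAG, Gln): 1 synonymous substitution.
Total: 3 + 3 + 2 + 1 = 9.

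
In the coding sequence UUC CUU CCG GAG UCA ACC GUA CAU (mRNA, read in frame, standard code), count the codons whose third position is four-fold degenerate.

5

Codon 1 UUC (Phe): third position 2-fold.
Codon 2 CUU (Leu): third position 4-fold.
Codon 3 CCG (Pro): third position 4-fold.
Codon 4 GAG (Glu): third position 2-fold.
Codon 5 UCA (Ser): third position 4-fold.
Codon 6 ACC (Thr): third position 4-fold.
Codon 7 GUA (Val): third position 4-fold.
Codon 8 CAU (His): third position 2-fold.
Four-fold degenerate third positions: 5.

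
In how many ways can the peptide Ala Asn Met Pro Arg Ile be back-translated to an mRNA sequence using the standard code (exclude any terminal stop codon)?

Ala: 4 codons.
Asn: 2 codons.
Met: 1 codon.
Pro: 4 codons.
Arg: 6 codons.
Ile: 3 codons.
4 × 2 × 1 × 4 × 6 × 3 = 576.

576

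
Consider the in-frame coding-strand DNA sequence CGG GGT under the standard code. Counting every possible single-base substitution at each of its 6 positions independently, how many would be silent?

Codon 1 (CGG, Arg): 4 synonymous substitutions.
Codon 2 (GGT, Gly): 3 synonymous substitutions.
Total: 4 + 3 = 7.

7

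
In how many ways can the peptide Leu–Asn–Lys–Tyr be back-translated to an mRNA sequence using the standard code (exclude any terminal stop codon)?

48

Leu: 6 codons.
Asn: 2 codons.
Lys: 2 codons.
Tyr: 2 codons.
6 × 2 × 2 × 2 = 48.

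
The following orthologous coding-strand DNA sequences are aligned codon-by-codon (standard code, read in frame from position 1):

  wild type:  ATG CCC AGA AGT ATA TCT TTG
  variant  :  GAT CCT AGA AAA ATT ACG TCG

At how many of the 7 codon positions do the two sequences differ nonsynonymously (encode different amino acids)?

4

Codon 1: ATG Met / GAT Asp — nonsynonymous.
Codon 2: CCC Pro / CCT Pro — synonymous.
Codon 3: AGA Arg / AGA Arg — identical.
Codon 4: AGT Ser / AAA Lys — nonsynonymous.
Codon 5: ATA Ile / ATT Ile — synonymous.
Codon 6: TCT Ser / ACG Thr — nonsynonymous.
Codon 7: TTG Leu / TCG Ser — nonsynonymous.
Nonsynonymous differences: 4.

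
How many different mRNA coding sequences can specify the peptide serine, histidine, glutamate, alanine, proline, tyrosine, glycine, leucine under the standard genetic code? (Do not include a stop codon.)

18432

Ser: 6 codons.
His: 2 codons.
Glu: 2 codons.
Ala: 4 codons.
Pro: 4 codons.
Tyr: 2 codons.
Gly: 4 codons.
Leu: 6 codons.
6 × 2 × 2 × 4 × 4 × 2 × 4 × 6 = 18432.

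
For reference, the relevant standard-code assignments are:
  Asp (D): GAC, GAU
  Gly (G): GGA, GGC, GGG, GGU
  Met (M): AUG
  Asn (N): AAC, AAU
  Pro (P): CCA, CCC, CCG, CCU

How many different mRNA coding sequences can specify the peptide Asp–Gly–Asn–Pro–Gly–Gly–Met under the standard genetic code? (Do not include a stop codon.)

Asp: 2 codons.
Gly: 4 codons.
Asn: 2 codons.
Pro: 4 codons.
Gly: 4 codons.
Gly: 4 codons.
Met: 1 codon.
2 × 4 × 2 × 4 × 4 × 4 × 1 = 1024.

1024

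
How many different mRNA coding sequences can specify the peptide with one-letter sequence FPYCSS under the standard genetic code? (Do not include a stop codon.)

Phe: 2 codons.
Pro: 4 codons.
Tyr: 2 codons.
Cys: 2 codons.
Ser: 6 codons.
Ser: 6 codons.
2 × 4 × 2 × 2 × 6 × 6 = 1152.

1152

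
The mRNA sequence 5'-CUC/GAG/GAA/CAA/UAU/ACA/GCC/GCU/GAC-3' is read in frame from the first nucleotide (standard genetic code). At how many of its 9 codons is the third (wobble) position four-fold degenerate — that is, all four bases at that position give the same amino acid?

Codon 1 CUC (Leu): third position 4-fold.
Codon 2 GAG (Glu): third position 2-fold.
Codon 3 GAA (Glu): third position 2-fold.
Codon 4 CAA (Gln): third position 2-fold.
Codon 5 UAU (Tyr): third position 2-fold.
Codon 6 ACA (Thr): third position 4-fold.
Codon 7 GCC (Ala): third position 4-fold.
Codon 8 GCU (Ala): third position 4-fold.
Codon 9 GAC (Asp): third position 2-fold.
Four-fold degenerate third positions: 4.

4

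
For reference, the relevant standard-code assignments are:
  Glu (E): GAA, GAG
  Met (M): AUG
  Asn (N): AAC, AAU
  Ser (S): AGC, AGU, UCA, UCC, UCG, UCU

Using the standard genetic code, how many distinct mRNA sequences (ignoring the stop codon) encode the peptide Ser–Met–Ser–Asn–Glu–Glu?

288

Ser: 6 codons.
Met: 1 codon.
Ser: 6 codons.
Asn: 2 codons.
Glu: 2 codons.
Glu: 2 codons.
6 × 1 × 6 × 2 × 2 × 2 = 288.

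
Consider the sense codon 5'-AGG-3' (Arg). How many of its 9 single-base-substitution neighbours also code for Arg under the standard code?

2

Position 1: CGG → 1 synonymous.
Position 2: none → 0 synonymous.
Position 3: AGA → 1 synonymous.
Total: 1 + 0 + 1 = 2.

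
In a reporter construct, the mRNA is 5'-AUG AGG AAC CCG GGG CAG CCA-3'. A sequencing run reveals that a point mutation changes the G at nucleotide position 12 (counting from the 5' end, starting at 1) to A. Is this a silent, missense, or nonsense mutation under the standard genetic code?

Position 12 falls in codon 4: CCG → Pro.
After the substitution the codon is CCA → Pro.
Both encode Pro, so the change is synonymous.

silent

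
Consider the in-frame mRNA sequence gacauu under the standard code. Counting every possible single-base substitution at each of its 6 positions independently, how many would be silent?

Codon 1 (GAC, Asp): 1 synonymous substitution.
Codon 2 (AUU, Ile): 2 synonymous substitutions.
Total: 1 + 2 = 3.

3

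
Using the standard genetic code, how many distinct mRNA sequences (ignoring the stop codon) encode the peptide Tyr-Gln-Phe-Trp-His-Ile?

48

Tyr: 2 codons.
Gln: 2 codons.
Phe: 2 codons.
Trp: 1 codon.
His: 2 codons.
Ile: 3 codons.
2 × 2 × 2 × 1 × 2 × 3 = 48.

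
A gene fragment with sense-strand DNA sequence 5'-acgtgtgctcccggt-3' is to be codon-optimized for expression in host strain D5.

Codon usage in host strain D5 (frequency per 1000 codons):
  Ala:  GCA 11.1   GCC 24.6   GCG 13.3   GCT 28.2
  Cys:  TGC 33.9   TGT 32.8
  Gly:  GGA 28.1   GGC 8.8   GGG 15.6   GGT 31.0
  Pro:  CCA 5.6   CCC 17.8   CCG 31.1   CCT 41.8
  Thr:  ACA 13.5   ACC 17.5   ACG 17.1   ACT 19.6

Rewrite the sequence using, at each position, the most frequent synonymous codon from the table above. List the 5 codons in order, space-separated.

Codon 1 (Thr): best is ACT at 19.6.
Codon 2 (Cys): best is TGC at 33.9.
Codon 3 (Ala): best is GCT at 28.2.
Codon 4 (Pro): best is CCT at 41.8.
Codon 5 (Gly): best is GGT at 31.0.

ACT TGC GCT CCT GGT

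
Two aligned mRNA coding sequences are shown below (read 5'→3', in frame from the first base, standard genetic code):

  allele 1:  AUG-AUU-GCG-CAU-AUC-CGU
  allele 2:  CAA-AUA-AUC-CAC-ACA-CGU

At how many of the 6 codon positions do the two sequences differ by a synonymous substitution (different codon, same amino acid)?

2

Codon 1: AUG Met / CAA Gln — nonsynonymous.
Codon 2: AUU Ile / AUA Ile — synonymous.
Codon 3: GCG Ala / AUC Ile — nonsynonymous.
Codon 4: CAU His / CAC His — synonymous.
Codon 5: AUC Ile / ACA Thr — nonsynonymous.
Codon 6: CGU Arg / CGU Arg — identical.
Synonymous differences: 2.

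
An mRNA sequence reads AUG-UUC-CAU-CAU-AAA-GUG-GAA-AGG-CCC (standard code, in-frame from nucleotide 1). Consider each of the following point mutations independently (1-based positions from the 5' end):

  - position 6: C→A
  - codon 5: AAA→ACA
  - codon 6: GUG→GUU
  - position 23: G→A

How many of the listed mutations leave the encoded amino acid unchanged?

1

Codon 2: UUC (Phe) → UUA (Leu) — missense.
Codon 5: AAA (Lys) → ACA (Thr) — missense.
Codon 6: GUG (Val) → GUU (Val) — synonymous.
Codon 8: AGG (Arg) → AAG (Lys) — missense.
Synonymous: 1 of 4.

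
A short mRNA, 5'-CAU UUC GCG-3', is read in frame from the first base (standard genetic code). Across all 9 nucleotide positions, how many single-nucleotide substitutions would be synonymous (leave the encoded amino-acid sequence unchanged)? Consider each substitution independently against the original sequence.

5

Codon 1 (CAU, His): 1 synonymous substitution.
Codon 2 (UUC, Phe): 1 synonymous substitution.
Codon 3 (GCG, Ala): 3 synonymous substitutions.
Total: 1 + 1 + 3 = 5.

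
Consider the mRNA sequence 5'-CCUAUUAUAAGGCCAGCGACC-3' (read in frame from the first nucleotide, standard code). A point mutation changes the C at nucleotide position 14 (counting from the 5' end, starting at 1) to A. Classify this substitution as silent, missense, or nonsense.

Position 14 falls in codon 5: CCA → Pro.
After the substitution the codon is CAA → Gln.
Pro ≠ Gln, so this is a missense mutation.

missense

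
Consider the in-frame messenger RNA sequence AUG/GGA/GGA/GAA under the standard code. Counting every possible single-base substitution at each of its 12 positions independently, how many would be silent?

7

Codon 1 (AUG, Met): 0 synonymous substitutions.
Codon 2 (GGA, Gly): 3 synonymous substitutions.
Codon 3 (GGA, Gly): 3 synonymous substitutions.
Codon 4 (GAA, Glu): 1 synonymous substitution.
Total: 0 + 3 + 3 + 1 = 7.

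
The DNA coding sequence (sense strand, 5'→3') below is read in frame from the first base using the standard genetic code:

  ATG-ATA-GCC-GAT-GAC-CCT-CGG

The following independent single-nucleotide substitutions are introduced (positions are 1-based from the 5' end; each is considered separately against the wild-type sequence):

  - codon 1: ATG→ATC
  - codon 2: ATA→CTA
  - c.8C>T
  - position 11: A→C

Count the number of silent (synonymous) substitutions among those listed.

0

Codon 1: ATG (Met) → ATC (Ile) — missense.
Codon 2: ATA (Ile) → CTA (Leu) — missense.
Codon 3: GCC (Ala) → GTC (Val) — missense.
Codon 4: GAT (Asp) → GCT (Ala) — missense.
Synonymous: 0 of 4.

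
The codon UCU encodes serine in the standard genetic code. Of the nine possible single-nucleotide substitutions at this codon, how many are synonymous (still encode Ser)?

3

Position 1: none → 0 synonymous.
Position 2: none → 0 synonymous.
Position 3: UCC, UCA, UCG → 3 synonymous.
Total: 0 + 0 + 3 = 3.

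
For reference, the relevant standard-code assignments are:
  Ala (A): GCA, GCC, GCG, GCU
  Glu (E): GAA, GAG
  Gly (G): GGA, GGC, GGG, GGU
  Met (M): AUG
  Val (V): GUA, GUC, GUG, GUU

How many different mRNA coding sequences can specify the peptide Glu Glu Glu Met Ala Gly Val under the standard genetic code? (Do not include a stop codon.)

Glu: 2 codons.
Glu: 2 codons.
Glu: 2 codons.
Met: 1 codon.
Ala: 4 codons.
Gly: 4 codons.
Val: 4 codons.
2 × 2 × 2 × 1 × 4 × 4 × 4 = 512.

512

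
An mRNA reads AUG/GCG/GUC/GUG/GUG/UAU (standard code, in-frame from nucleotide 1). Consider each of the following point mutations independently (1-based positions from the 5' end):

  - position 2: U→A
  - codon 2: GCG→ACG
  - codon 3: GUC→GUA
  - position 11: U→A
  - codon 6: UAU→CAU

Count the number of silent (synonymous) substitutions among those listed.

1

Codon 1: AUG (Met) → AAG (Lys) — missense.
Codon 2: GCG (Ala) → ACG (Thr) — missense.
Codon 3: GUC (Val) → GUA (Val) — synonymous.
Codon 4: GUG (Val) → GAG (Glu) — missense.
Codon 6: UAU (Tyr) → CAU (His) — missense.
Synonymous: 1 of 5.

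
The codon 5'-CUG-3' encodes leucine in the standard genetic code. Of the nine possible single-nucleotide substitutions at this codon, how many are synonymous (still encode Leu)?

4

Position 1: UUG → 1 synonymous.
Position 2: none → 0 synonymous.
Position 3: CUU, CUC, CUA → 3 synonymous.
Total: 1 + 0 + 3 = 4.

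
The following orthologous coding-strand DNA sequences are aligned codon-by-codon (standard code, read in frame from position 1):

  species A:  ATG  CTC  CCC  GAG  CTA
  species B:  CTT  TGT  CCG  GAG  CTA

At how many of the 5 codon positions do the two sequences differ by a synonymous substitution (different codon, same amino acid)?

1

Codon 1: ATG Met / CTT Leu — nonsynonymous.
Codon 2: CTC Leu / TGT Cys — nonsynonymous.
Codon 3: CCC Pro / CCG Pro — synonymous.
Codon 4: GAG Glu / GAG Glu — identical.
Codon 5: CTA Leu / CTA Leu — identical.
Synonymous differences: 1.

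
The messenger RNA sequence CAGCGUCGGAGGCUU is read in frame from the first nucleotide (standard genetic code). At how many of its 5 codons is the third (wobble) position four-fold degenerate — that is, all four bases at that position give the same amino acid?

Codon 1 CAG (Gln): third position 2-fold.
Codon 2 CGU (Arg): third position 4-fold.
Codon 3 CGG (Arg): third position 4-fold.
Codon 4 AGG (Arg): third position 2-fold.
Codon 5 CUU (Leu): third position 4-fold.
Four-fold degenerate third positions: 3.

3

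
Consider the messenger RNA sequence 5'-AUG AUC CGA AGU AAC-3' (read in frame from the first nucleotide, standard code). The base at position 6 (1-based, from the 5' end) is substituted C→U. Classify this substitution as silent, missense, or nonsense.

Position 6 falls in codon 2: AUC → Ile.
After the substitution the codon is AUU → Ile.
Both encode Ile, so the change is synonymous.

silent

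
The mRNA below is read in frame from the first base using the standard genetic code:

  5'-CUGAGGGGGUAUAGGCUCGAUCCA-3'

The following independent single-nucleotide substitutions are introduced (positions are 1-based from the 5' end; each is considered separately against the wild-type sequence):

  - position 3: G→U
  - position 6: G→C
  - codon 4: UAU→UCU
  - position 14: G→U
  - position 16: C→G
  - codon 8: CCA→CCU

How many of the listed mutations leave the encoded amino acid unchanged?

2

Codon 1: CUG (Leu) → CUU (Leu) — synonymous.
Codon 2: AGG (Arg) → AGC (Ser) — missense.
Codon 4: UAU (Tyr) → UCU (Ser) — missense.
Codon 5: AGG (Arg) → AUG (Met) — missense.
Codon 6: CUC (Leu) → GUC (Val) — missense.
Codon 8: CCA (Pro) → CCU (Pro) — synonymous.
Synonymous: 2 of 6.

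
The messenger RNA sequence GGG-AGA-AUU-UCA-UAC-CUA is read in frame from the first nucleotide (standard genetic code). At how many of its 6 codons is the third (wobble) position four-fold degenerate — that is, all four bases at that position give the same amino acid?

3

Codon 1 GGG (Gly): third position 4-fold.
Codon 2 AGA (Arg): third position 2-fold.
Codon 3 AUU (Ile): third position 3-fold.
Codon 4 UCA (Ser): third position 4-fold.
Codon 5 UAC (Tyr): third position 2-fold.
Codon 6 CUA (Leu): third position 4-fold.
Four-fold degenerate third positions: 3.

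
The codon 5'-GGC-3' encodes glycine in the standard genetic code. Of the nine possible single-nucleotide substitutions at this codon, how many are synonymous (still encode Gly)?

Position 1: none → 0 synonymous.
Position 2: none → 0 synonymous.
Position 3: GGT, GGA, GGG → 3 synonymous.
Total: 0 + 0 + 3 = 3.

3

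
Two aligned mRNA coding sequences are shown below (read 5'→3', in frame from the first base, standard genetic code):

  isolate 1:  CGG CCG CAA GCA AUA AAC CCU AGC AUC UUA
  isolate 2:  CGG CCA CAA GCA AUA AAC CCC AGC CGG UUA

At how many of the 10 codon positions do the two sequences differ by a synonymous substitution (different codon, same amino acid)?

2

Codon 1: CGG Arg / CGG Arg — identical.
Codon 2: CCG Pro / CCA Pro — synonymous.
Codon 3: CAA Gln / CAA Gln — identical.
Codon 4: GCA Ala / GCA Ala — identical.
Codon 5: AUA Ile / AUA Ile — identical.
Codon 6: AAC Asn / AAC Asn — identical.
Codon 7: CCU Pro / CCC Pro — synonymous.
Codon 8: AGC Ser / AGC Ser — identical.
Codon 9: AUC Ile / CGG Arg — nonsynonymous.
Codon 10: UUA Leu / UUA Leu — identical.
Synonymous differences: 2.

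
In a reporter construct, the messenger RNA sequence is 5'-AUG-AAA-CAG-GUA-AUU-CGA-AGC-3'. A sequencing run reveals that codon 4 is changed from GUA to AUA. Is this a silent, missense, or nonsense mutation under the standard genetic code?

missense

Position 10 falls in codon 4: GUA → Val.
After the substitution the codon is AUA → Ile.
Val ≠ Ile, so this is a missense mutation.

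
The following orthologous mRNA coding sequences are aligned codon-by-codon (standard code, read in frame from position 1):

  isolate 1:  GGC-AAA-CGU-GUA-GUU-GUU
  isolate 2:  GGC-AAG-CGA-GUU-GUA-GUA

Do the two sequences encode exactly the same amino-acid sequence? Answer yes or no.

yes

Codon 1: GGC Gly / GGC Gly — identical.
Codon 2: AAA Lys / AAG Lys — synonymous.
Codon 3: CGU Arg / CGA Arg — synonymous.
Codon 4: GUA Val / GUU Val — synonymous.
Codon 5: GUU Val / GUA Val — synonymous.
Codon 6: GUU Val / GUA Val — synonymous.
Nonsynonymous differences: 0 → same protein.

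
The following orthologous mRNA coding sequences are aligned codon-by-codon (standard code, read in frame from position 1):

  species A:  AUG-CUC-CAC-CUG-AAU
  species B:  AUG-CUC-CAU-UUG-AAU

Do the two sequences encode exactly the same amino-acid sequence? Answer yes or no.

Codon 1: AUG Met / AUG Met — identical.
Codon 2: CUC Leu / CUC Leu — identical.
Codon 3: CAC His / CAU His — synonymous.
Codon 4: CUG Leu / UUG Leu — synonymous.
Codon 5: AAU Asn / AAU Asn — identical.
Nonsynonymous differences: 0 → same protein.

yes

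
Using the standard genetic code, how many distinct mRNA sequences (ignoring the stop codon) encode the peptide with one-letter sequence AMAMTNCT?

1024

Ala: 4 codons.
Met: 1 codon.
Ala: 4 codons.
Met: 1 codon.
Thr: 4 codons.
Asn: 2 codons.
Cys: 2 codons.
Thr: 4 codons.
4 × 1 × 4 × 1 × 4 × 2 × 2 × 4 = 1024.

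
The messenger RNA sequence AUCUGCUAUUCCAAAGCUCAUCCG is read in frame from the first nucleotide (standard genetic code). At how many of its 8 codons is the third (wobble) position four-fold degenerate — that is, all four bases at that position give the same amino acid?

3

Codon 1 AUC (Ile): third position 3-fold.
Codon 2 UGC (Cys): third position 2-fold.
Codon 3 UAU (Tyr): third position 2-fold.
Codon 4 UCC (Ser): third position 4-fold.
Codon 5 AAA (Lys): third position 2-fold.
Codon 6 GCU (Ala): third position 4-fold.
Codon 7 CAU (His): third position 2-fold.
Codon 8 CCG (Pro): third position 4-fold.
Four-fold degenerate third positions: 3.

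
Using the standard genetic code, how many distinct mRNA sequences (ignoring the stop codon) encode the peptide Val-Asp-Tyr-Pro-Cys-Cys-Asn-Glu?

Val: 4 codons.
Asp: 2 codons.
Tyr: 2 codons.
Pro: 4 codons.
Cys: 2 codons.
Cys: 2 codons.
Asn: 2 codons.
Glu: 2 codons.
4 × 2 × 2 × 4 × 2 × 2 × 2 × 2 = 1024.

1024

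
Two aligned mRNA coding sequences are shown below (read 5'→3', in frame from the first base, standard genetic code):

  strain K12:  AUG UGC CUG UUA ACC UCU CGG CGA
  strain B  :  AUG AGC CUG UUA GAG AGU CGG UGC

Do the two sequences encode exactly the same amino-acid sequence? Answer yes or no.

no

Codon 1: AUG Met / AUG Met — identical.
Codon 2: UGC Cys / AGC Ser — nonsynonymous.
Codon 3: CUG Leu / CUG Leu — identical.
Codon 4: UUA Leu / UUA Leu — identical.
Codon 5: ACC Thr / GAG Glu — nonsynonymous.
Codon 6: UCU Ser / AGU Ser — synonymous.
Codon 7: CGG Arg / CGG Arg — identical.
Codon 8: CGA Arg / UGC Cys — nonsynonymous.
Nonsynonymous differences: 3 → different protein.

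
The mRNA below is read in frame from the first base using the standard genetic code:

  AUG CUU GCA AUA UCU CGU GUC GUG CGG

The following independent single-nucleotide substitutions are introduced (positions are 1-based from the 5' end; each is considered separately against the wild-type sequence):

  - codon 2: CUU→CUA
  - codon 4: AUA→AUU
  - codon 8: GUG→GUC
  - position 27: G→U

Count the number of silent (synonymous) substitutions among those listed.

Codon 2: CUU (Leu) → CUA (Leu) — synonymous.
Codon 4: AUA (Ile) → AUU (Ile) — synonymous.
Codon 8: GUG (Val) → GUC (Val) — synonymous.
Codon 9: CGG (Arg) → CGU (Arg) — synonymous.
Synonymous: 4 of 4.

4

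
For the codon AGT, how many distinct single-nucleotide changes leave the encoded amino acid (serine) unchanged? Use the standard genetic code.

1

Position 1: none → 0 synonymous.
Position 2: none → 0 synonymous.
Position 3: AGC → 1 synonymous.
Total: 0 + 0 + 1 = 1.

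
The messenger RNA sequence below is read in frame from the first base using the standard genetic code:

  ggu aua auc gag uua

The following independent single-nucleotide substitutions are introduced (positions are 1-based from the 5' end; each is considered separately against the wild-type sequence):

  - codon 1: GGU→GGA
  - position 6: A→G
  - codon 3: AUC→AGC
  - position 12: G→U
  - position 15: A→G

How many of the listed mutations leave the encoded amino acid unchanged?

2

Codon 1: GGU (Gly) → GGA (Gly) — synonymous.
Codon 2: AUA (Ile) → AUG (Met) — missense.
Codon 3: AUC (Ile) → AGC (Ser) — missense.
Codon 4: GAG (Glu) → GAU (Asp) — missense.
Codon 5: UUA (Leu) → UUG (Leu) — synonymous.
Synonymous: 2 of 5.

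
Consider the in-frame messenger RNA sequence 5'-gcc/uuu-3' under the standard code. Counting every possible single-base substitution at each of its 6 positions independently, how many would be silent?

Codon 1 (GCC, Ala): 3 synonymous substitutions.
Codon 2 (UUU, Phe): 1 synonymous substitution.
Total: 3 + 1 = 4.

4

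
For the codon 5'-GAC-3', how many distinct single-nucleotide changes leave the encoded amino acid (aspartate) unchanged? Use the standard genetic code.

1

Position 1: none → 0 synonymous.
Position 2: none → 0 synonymous.
Position 3: GAT → 1 synonymous.
Total: 0 + 0 + 1 = 1.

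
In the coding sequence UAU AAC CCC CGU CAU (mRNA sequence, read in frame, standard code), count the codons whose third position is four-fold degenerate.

Codon 1 UAU (Tyr): third position 2-fold.
Codon 2 AAC (Asn): third position 2-fold.
Codon 3 CCC (Pro): third position 4-fold.
Codon 4 CGU (Arg): third position 4-fold.
Codon 5 CAU (His): third position 2-fold.
Four-fold degenerate third positions: 2.

2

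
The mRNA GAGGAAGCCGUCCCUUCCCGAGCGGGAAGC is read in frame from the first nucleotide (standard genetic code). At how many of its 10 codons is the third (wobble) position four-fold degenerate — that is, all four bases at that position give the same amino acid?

Codon 1 GAG (Glu): third position 2-fold.
Codon 2 GAA (Glu): third position 2-fold.
Codon 3 GCC (Ala): third position 4-fold.
Codon 4 GUC (Val): third position 4-fold.
Codon 5 CCU (Pro): third position 4-fold.
Codon 6 UCC (Ser): third position 4-fold.
Codon 7 CGA (Arg): third position 4-fold.
Codon 8 GCG (Ala): third position 4-fold.
Codon 9 GGA (Gly): third position 4-fold.
Codon 10 AGC (Ser): third position 2-fold.
Four-fold degenerate third positions: 7.

7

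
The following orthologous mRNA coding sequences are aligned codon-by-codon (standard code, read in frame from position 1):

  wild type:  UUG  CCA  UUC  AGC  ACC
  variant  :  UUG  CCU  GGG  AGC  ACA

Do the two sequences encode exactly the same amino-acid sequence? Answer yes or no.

no

Codon 1: UUG Leu / UUG Leu — identical.
Codon 2: CCA Pro / CCU Pro — synonymous.
Codon 3: UUC Phe / GGG Gly — nonsynonymous.
Codon 4: AGC Ser / AGC Ser — identical.
Codon 5: ACC Thr / ACA Thr — synonymous.
Nonsynonymous differences: 1 → different protein.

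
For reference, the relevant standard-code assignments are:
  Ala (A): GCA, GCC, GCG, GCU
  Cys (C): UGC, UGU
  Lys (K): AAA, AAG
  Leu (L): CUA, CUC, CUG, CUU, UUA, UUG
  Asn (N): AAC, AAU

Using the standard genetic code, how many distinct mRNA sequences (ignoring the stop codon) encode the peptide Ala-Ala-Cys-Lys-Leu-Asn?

Ala: 4 codons.
Ala: 4 codons.
Cys: 2 codons.
Lys: 2 codons.
Leu: 6 codons.
Asn: 2 codons.
4 × 4 × 2 × 2 × 6 × 2 = 768.

768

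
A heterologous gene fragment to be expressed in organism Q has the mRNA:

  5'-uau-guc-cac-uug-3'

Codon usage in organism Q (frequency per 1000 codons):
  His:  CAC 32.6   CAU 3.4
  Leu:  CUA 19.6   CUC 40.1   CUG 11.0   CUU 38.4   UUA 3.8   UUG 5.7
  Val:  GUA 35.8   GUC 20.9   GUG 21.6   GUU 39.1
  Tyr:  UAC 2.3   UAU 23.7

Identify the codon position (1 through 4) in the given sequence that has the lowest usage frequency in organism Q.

Codon 1 UAU (Tyr): 23.7 per 1000.
Codon 2 GUC (Val): 20.9 per 1000.
Codon 3 CAC (His): 32.6 per 1000.
Codon 4 UUG (Leu): 5.7 per 1000.
Lowest frequency is 5.7 at codon 4.

4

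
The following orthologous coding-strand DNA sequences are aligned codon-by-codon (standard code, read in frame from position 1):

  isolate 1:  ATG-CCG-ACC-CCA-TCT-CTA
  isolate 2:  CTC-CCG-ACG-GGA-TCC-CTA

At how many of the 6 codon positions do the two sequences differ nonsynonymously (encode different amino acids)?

Codon 1: ATG Met / CTC Leu — nonsynonymous.
Codon 2: CCG Pro / CCG Pro — identical.
Codon 3: ACC Thr / ACG Thr — synonymous.
Codon 4: CCA Pro / GGA Gly — nonsynonymous.
Codon 5: TCT Ser / TCC Ser — synonymous.
Codon 6: CTA Leu / CTA Leu — identical.
Nonsynonymous differences: 2.

2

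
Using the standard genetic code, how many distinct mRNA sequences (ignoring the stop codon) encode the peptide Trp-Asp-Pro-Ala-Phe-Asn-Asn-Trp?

Trp: 1 codon.
Asp: 2 codons.
Pro: 4 codons.
Ala: 4 codons.
Phe: 2 codons.
Asn: 2 codons.
Asn: 2 codons.
Trp: 1 codon.
1 × 2 × 4 × 4 × 2 × 2 × 2 × 1 = 256.

256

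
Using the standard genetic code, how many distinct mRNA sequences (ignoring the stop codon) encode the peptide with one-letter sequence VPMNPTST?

12288

Val: 4 codons.
Pro: 4 codons.
Met: 1 codon.
Asn: 2 codons.
Pro: 4 codons.
Thr: 4 codons.
Ser: 6 codons.
Thr: 4 codons.
4 × 4 × 1 × 2 × 4 × 4 × 6 × 4 = 12288.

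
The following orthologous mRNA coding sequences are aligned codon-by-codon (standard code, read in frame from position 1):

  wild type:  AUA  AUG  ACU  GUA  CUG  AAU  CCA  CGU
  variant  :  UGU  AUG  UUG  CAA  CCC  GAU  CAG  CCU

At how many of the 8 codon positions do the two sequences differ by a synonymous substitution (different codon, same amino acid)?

Codon 1: AUA Ile / UGU Cys — nonsynonymous.
Codon 2: AUG Met / AUG Met — identical.
Codon 3: ACU Thr / UUG Leu — nonsynonymous.
Codon 4: GUA Val / CAA Gln — nonsynonymous.
Codon 5: CUG Leu / CCC Pro — nonsynonymous.
Codon 6: AAU Asn / GAU Asp — nonsynonymous.
Codon 7: CCA Pro / CAG Gln — nonsynonymous.
Codon 8: CGU Arg / CCU Pro — nonsynonymous.
Synonymous differences: 0.

0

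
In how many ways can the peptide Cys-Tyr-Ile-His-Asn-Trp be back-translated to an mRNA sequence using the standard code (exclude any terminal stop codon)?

Cys: 2 codons.
Tyr: 2 codons.
Ile: 3 codons.
His: 2 codons.
Asn: 2 codons.
Trp: 1 codon.
2 × 2 × 3 × 2 × 2 × 1 = 48.

48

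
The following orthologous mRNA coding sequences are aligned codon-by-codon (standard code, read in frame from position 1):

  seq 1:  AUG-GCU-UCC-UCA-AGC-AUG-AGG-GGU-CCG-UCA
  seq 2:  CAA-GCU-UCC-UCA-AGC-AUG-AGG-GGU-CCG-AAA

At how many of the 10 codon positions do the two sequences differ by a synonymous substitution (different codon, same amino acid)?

Codon 1: AUG Met / CAA Gln — nonsynonymous.
Codon 2: GCU Ala / GCU Ala — identical.
Codon 3: UCC Ser / UCC Ser — identical.
Codon 4: UCA Ser / UCA Ser — identical.
Codon 5: AGC Ser / AGC Ser — identical.
Codon 6: AUG Met / AUG Met — identical.
Codon 7: AGG Arg / AGG Arg — identical.
Codon 8: GGU Gly / GGU Gly — identical.
Codon 9: CCG Pro / CCG Pro — identical.
Codon 10: UCA Ser / AAA Lys — nonsynonymous.
Synonymous differences: 0.

0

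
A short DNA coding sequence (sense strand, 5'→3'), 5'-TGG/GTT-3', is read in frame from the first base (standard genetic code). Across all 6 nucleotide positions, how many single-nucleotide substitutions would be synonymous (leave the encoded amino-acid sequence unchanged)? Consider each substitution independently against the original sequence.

3

Codon 1 (TGG, Trp): 0 synonymous substitutions.
Codon 2 (GTT, Val): 3 synonymous substitutions.
Total: 0 + 3 = 3.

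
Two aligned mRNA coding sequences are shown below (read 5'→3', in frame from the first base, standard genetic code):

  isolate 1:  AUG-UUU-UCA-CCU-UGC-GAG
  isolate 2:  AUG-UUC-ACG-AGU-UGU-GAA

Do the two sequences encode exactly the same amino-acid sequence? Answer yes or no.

no

Codon 1: AUG Met / AUG Met — identical.
Codon 2: UUU Phe / UUC Phe — synonymous.
Codon 3: UCA Ser / ACG Thr — nonsynonymous.
Codon 4: CCU Pro / AGU Ser — nonsynonymous.
Codon 5: UGC Cys / UGU Cys — synonymous.
Codon 6: GAG Glu / GAA Glu — synonymous.
Nonsynonymous differences: 2 → different protein.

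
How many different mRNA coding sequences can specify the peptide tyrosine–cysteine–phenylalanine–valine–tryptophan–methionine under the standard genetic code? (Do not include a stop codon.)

Tyr: 2 codons.
Cys: 2 codons.
Phe: 2 codons.
Val: 4 codons.
Trp: 1 codon.
Met: 1 codon.
2 × 2 × 2 × 4 × 1 × 1 = 32.

32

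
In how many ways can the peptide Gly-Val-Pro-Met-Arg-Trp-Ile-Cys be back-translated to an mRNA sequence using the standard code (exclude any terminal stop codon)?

2304

Gly: 4 codons.
Val: 4 codons.
Pro: 4 codons.
Met: 1 codon.
Arg: 6 codons.
Trp: 1 codon.
Ile: 3 codons.
Cys: 2 codons.
4 × 4 × 4 × 1 × 6 × 1 × 3 × 2 = 2304.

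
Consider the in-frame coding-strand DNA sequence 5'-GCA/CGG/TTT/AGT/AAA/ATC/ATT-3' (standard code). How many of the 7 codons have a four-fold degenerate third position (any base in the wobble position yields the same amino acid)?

2

Codon 1 GCA (Ala): third position 4-fold.
Codon 2 CGG (Arg): third position 4-fold.
Codon 3 TTT (Phe): third position 2-fold.
Codon 4 AGT (Ser): third position 2-fold.
Codon 5 AAA (Lys): third position 2-fold.
Codon 6 ATC (Ile): third position 3-fold.
Codon 7 ATT (Ile): third position 3-fold.
Four-fold degenerate third positions: 2.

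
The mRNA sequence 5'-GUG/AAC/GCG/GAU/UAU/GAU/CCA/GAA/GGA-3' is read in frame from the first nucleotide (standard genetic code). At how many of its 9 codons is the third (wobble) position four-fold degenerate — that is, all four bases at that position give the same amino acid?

Codon 1 GUG (Val): third position 4-fold.
Codon 2 AAC (Asn): third position 2-fold.
Codon 3 GCG (Ala): third position 4-fold.
Codon 4 GAU (Asp): third position 2-fold.
Codon 5 UAU (Tyr): third position 2-fold.
Codon 6 GAU (Asp): third position 2-fold.
Codon 7 CCA (Pro): third position 4-fold.
Codon 8 GAA (Glu): third position 2-fold.
Codon 9 GGA (Gly): third position 4-fold.
Four-fold degenerate third positions: 4.

4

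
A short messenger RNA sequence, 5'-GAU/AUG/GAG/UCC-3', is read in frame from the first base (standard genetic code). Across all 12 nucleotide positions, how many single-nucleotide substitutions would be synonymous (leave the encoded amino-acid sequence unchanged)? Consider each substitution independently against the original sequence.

5

Codon 1 (GAU, Asp): 1 synonymous substitution.
Codon 2 (AUG, Met): 0 synonymous substitutions.
Codon 3 (GAG, Glu): 1 synonymous substitution.
Codon 4 (UCC, Ser): 3 synonymous substitutions.
Total: 1 + 0 + 1 + 3 = 5.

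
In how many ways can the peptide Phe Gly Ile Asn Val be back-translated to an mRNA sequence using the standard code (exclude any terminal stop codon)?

192

Phe: 2 codons.
Gly: 4 codons.
Ile: 3 codons.
Asn: 2 codons.
Val: 4 codons.
2 × 4 × 3 × 2 × 4 = 192.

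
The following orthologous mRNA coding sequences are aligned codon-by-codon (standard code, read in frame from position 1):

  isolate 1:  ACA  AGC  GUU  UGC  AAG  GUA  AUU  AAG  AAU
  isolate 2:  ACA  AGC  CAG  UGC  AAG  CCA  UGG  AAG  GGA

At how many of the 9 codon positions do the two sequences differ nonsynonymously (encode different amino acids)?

Codon 1: ACA Thr / ACA Thr — identical.
Codon 2: AGC Ser / AGC Ser — identical.
Codon 3: GUU Val / CAG Gln — nonsynonymous.
Codon 4: UGC Cys / UGC Cys — identical.
Codon 5: AAG Lys / AAG Lys — identical.
Codon 6: GUA Val / CCA Pro — nonsynonymous.
Codon 7: AUU Ile / UGG Trp — nonsynonymous.
Codon 8: AAG Lys / AAG Lys — identical.
Codon 9: AAU Asn / GGA Gly — nonsynonymous.
Nonsynonymous differences: 4.

4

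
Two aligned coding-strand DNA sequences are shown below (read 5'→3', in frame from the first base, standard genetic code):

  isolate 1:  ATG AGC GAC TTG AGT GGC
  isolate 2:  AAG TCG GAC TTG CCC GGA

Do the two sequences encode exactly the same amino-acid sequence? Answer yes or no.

Codon 1: ATG Met / AAG Lys — nonsynonymous.
Codon 2: AGC Ser / TCG Ser — synonymous.
Codon 3: GAC Asp / GAC Asp — identical.
Codon 4: TTG Leu / TTG Leu — identical.
Codon 5: AGT Ser / CCC Pro — nonsynonymous.
Codon 6: GGC Gly / GGA Gly — synonymous.
Nonsynonymous differences: 2 → different protein.

no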